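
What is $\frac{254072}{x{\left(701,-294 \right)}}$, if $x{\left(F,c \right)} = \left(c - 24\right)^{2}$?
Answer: $\frac{63518}{25281} \approx 2.5125$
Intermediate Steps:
$x{\left(F,c \right)} = \left(-24 + c\right)^{2}$
$\frac{254072}{x{\left(701,-294 \right)}} = \frac{254072}{\left(-24 - 294\right)^{2}} = \frac{254072}{\left(-318\right)^{2}} = \frac{254072}{101124} = 254072 \cdot \frac{1}{101124} = \frac{63518}{25281}$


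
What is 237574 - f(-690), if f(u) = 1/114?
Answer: 27083435/114 ≈ 2.3757e+5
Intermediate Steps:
f(u) = 1/114
237574 - f(-690) = 237574 - 1*1/114 = 237574 - 1/114 = 27083435/114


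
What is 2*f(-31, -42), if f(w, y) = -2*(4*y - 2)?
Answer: 680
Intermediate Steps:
f(w, y) = 4 - 8*y (f(w, y) = -2*(-2 + 4*y) = 4 - 8*y)
2*f(-31, -42) = 2*(4 - 8*(-42)) = 2*(4 + 336) = 2*340 = 680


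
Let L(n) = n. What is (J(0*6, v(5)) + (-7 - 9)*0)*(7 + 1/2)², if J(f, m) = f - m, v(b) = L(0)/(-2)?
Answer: 0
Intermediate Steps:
v(b) = 0 (v(b) = 0/(-2) = 0*(-½) = 0)
(J(0*6, v(5)) + (-7 - 9)*0)*(7 + 1/2)² = ((0*6 - 1*0) + (-7 - 9)*0)*(7 + 1/2)² = ((0 + 0) - 16*0)*(7 + ½)² = (0 + 0)*(15/2)² = 0*(225/4) = 0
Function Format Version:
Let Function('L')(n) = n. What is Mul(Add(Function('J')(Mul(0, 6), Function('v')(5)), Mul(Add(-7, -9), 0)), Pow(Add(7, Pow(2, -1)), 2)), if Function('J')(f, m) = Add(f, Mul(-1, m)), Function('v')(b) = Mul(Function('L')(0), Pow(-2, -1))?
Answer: 0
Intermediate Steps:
Function('v')(b) = 0 (Function('v')(b) = Mul(0, Pow(-2, -1)) = Mul(0, Rational(-1, 2)) = 0)
Mul(Add(Function('J')(Mul(0, 6), Function('v')(5)), Mul(Add(-7, -9), 0)), Pow(Add(7, Pow(2, -1)), 2)) = Mul(Add(Add(Mul(0, 6), Mul(-1, 0)), Mul(Add(-7, -9), 0)), Pow(Add(7, Pow(2, -1)), 2)) = Mul(Add(Add(0, 0), Mul(-16, 0)), Pow(Add(7, Rational(1, 2)), 2)) = Mul(Add(0, 0), Pow(Rational(15, 2), 2)) = Mul(0, Rational(225, 4)) = 0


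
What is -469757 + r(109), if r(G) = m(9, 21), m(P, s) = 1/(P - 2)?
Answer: -3288298/7 ≈ -4.6976e+5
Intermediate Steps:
m(P, s) = 1/(-2 + P)
r(G) = ⅐ (r(G) = 1/(-2 + 9) = 1/7 = ⅐)
-469757 + r(109) = -469757 + ⅐ = -3288298/7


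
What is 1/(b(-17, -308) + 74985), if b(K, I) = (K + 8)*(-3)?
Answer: 1/75012 ≈ 1.3331e-5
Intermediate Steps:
b(K, I) = -24 - 3*K (b(K, I) = (8 + K)*(-3) = -24 - 3*K)
1/(b(-17, -308) + 74985) = 1/((-24 - 3*(-17)) + 74985) = 1/((-24 + 51) + 74985) = 1/(27 + 74985) = 1/75012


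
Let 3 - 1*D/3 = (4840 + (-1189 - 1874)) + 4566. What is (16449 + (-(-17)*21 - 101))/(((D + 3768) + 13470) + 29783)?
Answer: 16705/28001 ≈ 0.59659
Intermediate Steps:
D = -19020 (D = 9 - 3*((4840 + (-1189 - 1874)) + 4566) = 9 - 3*((4840 - 3063) + 4566) = 9 - 3*(1777 + 4566) = 9 - 3*6343 = 9 - 19029 = -19020)
(16449 + (-(-17)*21 - 101))/(((D + 3768) + 13470) + 29783) = (16449 + (-(-17)*21 - 101))/(((-19020 + 3768) + 13470) + 29783) = (16449 + (-17*(-21) - 101))/((-15252 + 13470) + 29783) = (16449 + (357 - 101))/(-1782 + 29783) = (16449 + 256)/28001 = 16705*(1/28001) = 16705/28001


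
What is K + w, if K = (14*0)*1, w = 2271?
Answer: 2271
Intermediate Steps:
K = 0 (K = 0*1 = 0)
K + w = 0 + 2271 = 2271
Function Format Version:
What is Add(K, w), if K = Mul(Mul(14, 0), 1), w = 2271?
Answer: 2271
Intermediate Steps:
K = 0 (K = Mul(0, 1) = 0)
Add(K, w) = Add(0, 2271) = 2271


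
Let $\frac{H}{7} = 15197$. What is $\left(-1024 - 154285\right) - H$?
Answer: $-261688$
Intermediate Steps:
$H = 106379$ ($H = 7 \cdot 15197 = 106379$)
$\left(-1024 - 154285\right) - H = \left(-1024 - 154285\right) - 106379 = -155309 - 106379 = -261688$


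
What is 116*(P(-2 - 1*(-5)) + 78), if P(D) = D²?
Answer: 10092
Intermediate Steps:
116*(P(-2 - 1*(-5)) + 78) = 116*((-2 - 1*(-5))² + 78) = 116*((-2 + 5)² + 78) = 116*(3² + 78) = 116*(9 + 78) = 116*87 = 10092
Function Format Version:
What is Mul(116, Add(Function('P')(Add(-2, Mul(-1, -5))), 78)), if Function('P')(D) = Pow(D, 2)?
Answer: 10092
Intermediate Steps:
Mul(116, Add(Function('P')(Add(-2, Mul(-1, -5))), 78)) = Mul(116, Add(Pow(Add(-2, Mul(-1, -5)), 2), 78)) = Mul(116, Add(Pow(Add(-2, 5), 2), 78)) = Mul(116, Add(Pow(3, 2), 78)) = Mul(116, Add(9, 78)) = Mul(116, 87) = 10092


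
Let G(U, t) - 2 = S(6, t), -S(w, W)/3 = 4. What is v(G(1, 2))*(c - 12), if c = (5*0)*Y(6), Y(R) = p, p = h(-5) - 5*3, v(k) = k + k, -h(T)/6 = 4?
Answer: 240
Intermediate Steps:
S(w, W) = -12 (S(w, W) = -3*4 = -12)
G(U, t) = -10 (G(U, t) = 2 - 12 = -10)
h(T) = -24 (h(T) = -6*4 = -24)
v(k) = 2*k
p = -39 (p = -24 - 5*3 = -24 - 15 = -39)
Y(R) = -39
c = 0 (c = (5*0)*(-39) = 0*(-39) = 0)
v(G(1, 2))*(c - 12) = (2*(-10))*(0 - 12) = -20*(-12) = 240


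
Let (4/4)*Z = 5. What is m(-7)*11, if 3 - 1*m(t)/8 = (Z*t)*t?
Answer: -21296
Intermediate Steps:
Z = 5
m(t) = 24 - 40*t**2 (m(t) = 24 - 8*5*t*t = 24 - 40*t**2)
m(-7)*11 = (24 - 40*(-7)**2)*11 = (24 - 40*49)*11 = (24 - 1960)*11 = -1936*11 = -21296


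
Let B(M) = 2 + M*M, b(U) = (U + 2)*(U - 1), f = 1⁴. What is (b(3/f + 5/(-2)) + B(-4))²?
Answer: 4489/16 ≈ 280.56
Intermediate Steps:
f = 1
b(U) = (-1 + U)*(2 + U) (b(U) = (2 + U)*(-1 + U) = (-1 + U)*(2 + U))
B(M) = 2 + M²
(b(3/f + 5/(-2)) + B(-4))² = ((-2 + (3/1 + 5/(-2)) + (3/1 + 5/(-2))²) + (2 + (-4)²))² = ((-2 + (3*1 + 5*(-½)) + (3*1 + 5*(-½))²) + (2 + 16))² = ((-2 + (3 - 5/2) + (3 - 5/2)²) + 18)² = ((-2 + ½ + (½)²) + 18)² = ((-2 + ½ + ¼) + 18)² = (-5/4 + 18)² = (67/4)² = 4489/16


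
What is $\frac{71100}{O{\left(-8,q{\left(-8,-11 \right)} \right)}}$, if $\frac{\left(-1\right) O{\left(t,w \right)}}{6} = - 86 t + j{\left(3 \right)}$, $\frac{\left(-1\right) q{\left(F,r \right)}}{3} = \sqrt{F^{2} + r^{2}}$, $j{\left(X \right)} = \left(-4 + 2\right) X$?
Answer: $- \frac{5925}{341} \approx -17.375$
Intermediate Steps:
$j{\left(X \right)} = - 2 X$
$q{\left(F,r \right)} = - 3 \sqrt{F^{2} + r^{2}}$
$O{\left(t,w \right)} = 36 + 516 t$ ($O{\left(t,w \right)} = - 6 \left(- 86 t - 6\right) = - 6 \left(-6 - 86 t\right) = 36 + 516 t$)
$\frac{71100}{O{\left(-8,q{\left(-8,-11 \right)} \right)}} = \frac{71100}{36 + 516 \left(-8\right)} = \frac{71100}{36 - 4128} = \frac{71100}{-4092} = 71100 \left(- \frac{1}{4092}\right) = - \frac{5925}{341}$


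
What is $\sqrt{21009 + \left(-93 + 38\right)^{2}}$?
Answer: $\sqrt{24034} \approx 155.03$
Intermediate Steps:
$\sqrt{21009 + \left(-93 + 38\right)^{2}} = \sqrt{21009 + \left(-55\right)^{2}} = \sqrt{21009 + 3025} = \sqrt{24034}$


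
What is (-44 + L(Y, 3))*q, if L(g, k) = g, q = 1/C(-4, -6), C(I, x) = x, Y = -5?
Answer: 49/6 ≈ 8.1667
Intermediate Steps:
q = -⅙ (q = 1/(-6) = -⅙ ≈ -0.16667)
(-44 + L(Y, 3))*q = (-44 - 5)*(-⅙) = -49*(-⅙) = 49/6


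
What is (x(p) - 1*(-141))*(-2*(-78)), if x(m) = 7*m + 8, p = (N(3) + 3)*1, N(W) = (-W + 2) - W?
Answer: 22152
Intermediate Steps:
N(W) = 2 - 2*W (N(W) = (2 - W) - W = 2 - 2*W)
p = -1 (p = ((2 - 2*3) + 3)*1 = ((2 - 6) + 3)*1 = (-4 + 3)*1 = -1*1 = -1)
x(m) = 8 + 7*m
(x(p) - 1*(-141))*(-2*(-78)) = ((8 + 7*(-1)) - 1*(-141))*(-2*(-78)) = ((8 - 7) + 141)*156 = (1 + 141)*156 = 142*156 = 22152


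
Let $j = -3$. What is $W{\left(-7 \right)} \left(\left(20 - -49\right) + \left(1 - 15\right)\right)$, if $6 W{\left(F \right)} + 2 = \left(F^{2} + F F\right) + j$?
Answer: $\frac{1705}{2} \approx 852.5$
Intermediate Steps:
$W{\left(F \right)} = - \frac{5}{6} + \frac{F^{2}}{3}$ ($W{\left(F \right)} = - \frac{1}{3} + \frac{\left(F^{2} + F F\right) - 3}{6} = - \frac{1}{3} + \frac{\left(F^{2} + F^{2}\right) - 3}{6} = - \frac{1}{3} + \frac{2 F^{2} - 3}{6} = - \frac{1}{3} + \frac{-3 + 2 F^{2}}{6} = - \frac{1}{3} + \left(- \frac{1}{2} + \frac{F^{2}}{3}\right) = - \frac{5}{6} + \frac{F^{2}}{3}$)
$W{\left(-7 \right)} \left(\left(20 - -49\right) + \left(1 - 15\right)\right) = \left(- \frac{5}{6} + \frac{\left(-7\right)^{2}}{3}\right) \left(\left(20 - -49\right) + \left(1 - 15\right)\right) = \left(- \frac{5}{6} + \frac{1}{3} \cdot 49\right) \left(\left(20 + 49\right) + \left(1 - 15\right)\right) = \left(- \frac{5}{6} + \frac{49}{3}\right) \left(69 - 14\right) = \frac{31}{2} \cdot 55 = \frac{1705}{2}$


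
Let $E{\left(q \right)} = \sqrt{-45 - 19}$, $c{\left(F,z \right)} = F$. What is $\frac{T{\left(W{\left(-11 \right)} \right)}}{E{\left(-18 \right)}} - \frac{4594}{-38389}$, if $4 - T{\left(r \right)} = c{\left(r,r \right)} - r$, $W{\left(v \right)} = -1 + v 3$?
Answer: $\frac{4594}{38389} - \frac{i}{2} \approx 0.11967 - 0.5 i$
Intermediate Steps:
$W{\left(v \right)} = -1 + 3 v$
$T{\left(r \right)} = 4$ ($T{\left(r \right)} = 4 - \left(r - r\right) = 4 - 0 = 4 + 0 = 4$)
$E{\left(q \right)} = 8 i$ ($E{\left(q \right)} = \sqrt{-64} = 8 i$)
$\frac{T{\left(W{\left(-11 \right)} \right)}}{E{\left(-18 \right)}} - \frac{4594}{-38389} = \frac{4}{8 i} - \frac{4594}{-38389} = 4 \left(- \frac{i}{8}\right) - - \frac{4594}{38389} = - \frac{i}{2} + \frac{4594}{38389} = \frac{4594}{38389} - \frac{i}{2}$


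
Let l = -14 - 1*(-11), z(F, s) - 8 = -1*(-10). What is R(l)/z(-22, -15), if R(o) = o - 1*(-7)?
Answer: 2/9 ≈ 0.22222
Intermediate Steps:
z(F, s) = 18 (z(F, s) = 8 - 1*(-10) = 8 + 10 = 18)
l = -3 (l = -14 + 11 = -3)
R(o) = 7 + o (R(o) = o + 7 = 7 + o)
R(l)/z(-22, -15) = (7 - 3)/18 = 4*(1/18) = 2/9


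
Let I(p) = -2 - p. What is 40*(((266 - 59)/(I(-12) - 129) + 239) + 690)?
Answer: 4413760/119 ≈ 37090.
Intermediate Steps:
40*(((266 - 59)/(I(-12) - 129) + 239) + 690) = 40*(((266 - 59)/((-2 - 1*(-12)) - 129) + 239) + 690) = 40*((207/((-2 + 12) - 129) + 239) + 690) = 40*((207/(10 - 129) + 239) + 690) = 40*((207/(-119) + 239) + 690) = 40*((207*(-1/119) + 239) + 690) = 40*((-207/119 + 239) + 690) = 40*(28234/119 + 690) = 40*(110344/119) = 4413760/119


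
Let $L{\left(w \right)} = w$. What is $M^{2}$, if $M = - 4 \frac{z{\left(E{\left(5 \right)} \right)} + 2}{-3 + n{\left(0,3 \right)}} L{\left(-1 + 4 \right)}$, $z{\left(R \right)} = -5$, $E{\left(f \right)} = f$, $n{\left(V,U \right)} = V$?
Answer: $144$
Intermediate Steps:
$M = -12$ ($M = - 4 \frac{-5 + 2}{-3 + 0} \left(-1 + 4\right) = - 4 \left(- \frac{3}{-3}\right) 3 = - 4 \left(\left(-3\right) \left(- \frac{1}{3}\right)\right) 3 = \left(-4\right) 1 \cdot 3 = \left(-4\right) 3 = -12$)
$M^{2} = \left(-12\right)^{2} = 144$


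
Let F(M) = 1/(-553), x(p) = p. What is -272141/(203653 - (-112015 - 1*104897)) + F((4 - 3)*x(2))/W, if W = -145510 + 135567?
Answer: -1496361152974/2312467820635 ≈ -0.64708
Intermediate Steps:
W = -9943
F(M) = -1/553
-272141/(203653 - (-112015 - 1*104897)) + F((4 - 3)*x(2))/W = -272141/(203653 - (-112015 - 1*104897)) - 1/553/(-9943) = -272141/(203653 - (-112015 - 104897)) - 1/553*(-1/9943) = -272141/(203653 - 1*(-216912)) + 1/5498479 = -272141/(203653 + 216912) + 1/5498479 = -272141/420565 + 1/5498479 = -1496361152974/2312467820635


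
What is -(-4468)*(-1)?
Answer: -4468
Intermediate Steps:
-(-4468)*(-1) = -1117*4 = -4468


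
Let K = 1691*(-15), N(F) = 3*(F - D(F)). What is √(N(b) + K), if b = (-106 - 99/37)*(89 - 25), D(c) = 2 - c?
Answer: I*√91863267/37 ≈ 259.04*I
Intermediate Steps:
b = -257344/37 (b = (-106 - 99*1/37)*64 = (-106 - 99/37)*64 = -4021/37*64 = -257344/37 ≈ -6955.2)
N(F) = -6 + 6*F (N(F) = 3*(F - (2 - F)) = 3*(F + (-2 + F)) = 3*(-2 + 2*F) = -6 + 6*F)
K = -25365
√(N(b) + K) = √((-6 + 6*(-257344/37)) - 25365) = √((-6 - 1544064/37) - 25365) = √(-1544286/37 - 25365) = √(-2482791/37) = I*√91863267/37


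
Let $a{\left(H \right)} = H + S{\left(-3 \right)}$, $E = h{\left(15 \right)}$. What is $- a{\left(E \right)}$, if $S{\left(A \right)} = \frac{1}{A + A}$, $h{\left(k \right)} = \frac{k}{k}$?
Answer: $- \frac{5}{6} \approx -0.83333$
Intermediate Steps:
$h{\left(k \right)} = 1$
$S{\left(A \right)} = \frac{1}{2 A}$
$E = 1$
$a{\left(H \right)} = - \frac{1}{6} + H$ ($a{\left(H \right)} = H + \frac{1}{2 \left(-3\right)} = H + \frac{1}{2} \left(- \frac{1}{3}\right) = H - \frac{1}{6} = - \frac{1}{6} + H$)
$- a{\left(E \right)} = - (- \frac{1}{6} + 1) = \left(-1\right) \frac{5}{6} = - \frac{5}{6}$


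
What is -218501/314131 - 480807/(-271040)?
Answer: 91813872677/85142066240 ≈ 1.0784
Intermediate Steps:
-218501/314131 - 480807/(-271040) = -218501*1/314131 - 480807*(-1/271040) = -218501/314131 + 480807/271040 = 91813872677/85142066240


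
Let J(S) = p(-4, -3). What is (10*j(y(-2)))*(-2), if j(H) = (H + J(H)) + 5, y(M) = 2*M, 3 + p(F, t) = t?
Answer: 100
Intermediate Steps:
p(F, t) = -3 + t
J(S) = -6 (J(S) = -3 - 3 = -6)
j(H) = -1 + H (j(H) = (H - 6) + 5 = (-6 + H) + 5 = -1 + H)
(10*j(y(-2)))*(-2) = (10*(-1 + 2*(-2)))*(-2) = (10*(-1 - 4))*(-2) = (10*(-5))*(-2) = -50*(-2) = 100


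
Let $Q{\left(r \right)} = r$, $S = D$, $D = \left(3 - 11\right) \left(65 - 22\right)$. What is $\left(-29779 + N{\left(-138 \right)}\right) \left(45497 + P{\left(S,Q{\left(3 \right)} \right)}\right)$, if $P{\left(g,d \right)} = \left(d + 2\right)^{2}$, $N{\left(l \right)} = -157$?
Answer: $-1362746592$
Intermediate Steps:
$D = -344$ ($D = \left(-8\right) 43 = -344$)
$S = -344$
$P{\left(g,d \right)} = \left(2 + d\right)^{2}$
$\left(-29779 + N{\left(-138 \right)}\right) \left(45497 + P{\left(S,Q{\left(3 \right)} \right)}\right) = \left(-29779 - 157\right) \left(45497 + \left(2 + 3\right)^{2}\right) = - 29936 \left(45497 + 5^{2}\right) = - 29936 \left(45497 + 25\right) = \left(-29936\right) 45522 = -1362746592$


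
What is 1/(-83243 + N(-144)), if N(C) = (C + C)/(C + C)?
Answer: -1/83242 ≈ -1.2013e-5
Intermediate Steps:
N(C) = 1 (N(C) = (2*C)/((2*C)) = (2*C)*(1/(2*C)) = 1)
1/(-83243 + N(-144)) = 1/(-83243 + 1) = 1/(-83242) = -1/83242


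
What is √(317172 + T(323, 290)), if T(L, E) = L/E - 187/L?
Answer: √9629389875170/5510 ≈ 563.18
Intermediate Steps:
T(L, E) = -187/L + L/E
√(317172 + T(323, 290)) = √(317172 + (-187/323 + 323/290)) = √(317172 + (-187*1/323 + 323*(1/290))) = √(317172 + (-11/19 + 323/290)) = √(317172 + 2947/5510) = √(1747620667/5510) = √9629389875170/5510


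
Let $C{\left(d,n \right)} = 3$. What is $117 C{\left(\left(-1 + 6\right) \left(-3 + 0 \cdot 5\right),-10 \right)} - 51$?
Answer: $300$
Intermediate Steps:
$117 C{\left(\left(-1 + 6\right) \left(-3 + 0 \cdot 5\right),-10 \right)} - 51 = 117 \cdot 3 - 51 = 351 - 51 = 300$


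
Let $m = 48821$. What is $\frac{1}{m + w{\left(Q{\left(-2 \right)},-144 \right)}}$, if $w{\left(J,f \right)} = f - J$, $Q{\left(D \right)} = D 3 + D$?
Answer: $\frac{1}{48685} \approx 2.054 \cdot 10^{-5}$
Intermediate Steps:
$Q{\left(D \right)} = 4 D$ ($Q{\left(D \right)} = 3 D + D = 4 D$)
$\frac{1}{m + w{\left(Q{\left(-2 \right)},-144 \right)}} = \frac{1}{48821 - \left(144 + 4 \left(-2\right)\right)} = \frac{1}{48821 - 136} = \frac{1}{48685}$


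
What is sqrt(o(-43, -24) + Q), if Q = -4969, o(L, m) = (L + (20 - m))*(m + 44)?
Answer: 7*I*sqrt(101) ≈ 70.349*I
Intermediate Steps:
o(L, m) = (44 + m)*(20 + L - m) (o(L, m) = (20 + L - m)*(44 + m) = (44 + m)*(20 + L - m))
sqrt(o(-43, -24) + Q) = sqrt((880 - 1*(-24)**2 - 24*(-24) + 44*(-43) - 43*(-24)) - 4969) = sqrt((880 - 1*576 + 576 - 1892 + 1032) - 4969) = sqrt((880 - 576 + 576 - 1892 + 1032) - 4969) = sqrt(20 - 4969) = sqrt(-4949) = 7*I*sqrt(101)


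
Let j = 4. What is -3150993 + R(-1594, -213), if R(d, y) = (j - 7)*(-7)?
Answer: -3150972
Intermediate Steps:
R(d, y) = 21 (R(d, y) = (4 - 7)*(-7) = -3*(-7) = 21)
-3150993 + R(-1594, -213) = -3150993 + 21 = -3150972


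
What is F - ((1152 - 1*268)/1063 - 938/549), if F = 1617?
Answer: 944171957/583587 ≈ 1617.9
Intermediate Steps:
F - ((1152 - 1*268)/1063 - 938/549) = 1617 - ((1152 - 1*268)/1063 - 938/549) = 1617 - ((1152 - 268)*(1/1063) - 938*1/549) = 1617 - (884*(1/1063) - 938/549) = 1617 - (884/1063 - 938/549) = 1617 - 1*(-511778/583587) = 1617 + 511778/583587 = 944171957/583587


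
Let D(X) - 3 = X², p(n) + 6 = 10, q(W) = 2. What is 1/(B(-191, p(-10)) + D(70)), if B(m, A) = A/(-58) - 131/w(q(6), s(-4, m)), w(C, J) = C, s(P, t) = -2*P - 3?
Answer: 58/280571 ≈ 0.00020672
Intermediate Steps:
s(P, t) = -3 - 2*P
p(n) = 4 (p(n) = -6 + 10 = 4)
D(X) = 3 + X²
B(m, A) = -131/2 - A/58 (B(m, A) = A/(-58) - 131/2 = A*(-1/58) - 131*½ = -A/58 - 131/2 = -131/2 - A/58)
1/(B(-191, p(-10)) + D(70)) = 1/((-131/2 - 1/58*4) + (3 + 70²)) = 1/((-131/2 - 2/29) + (3 + 4900)) = 1/(-3803/58 + 4903) = 1/(280571/58) = 58/280571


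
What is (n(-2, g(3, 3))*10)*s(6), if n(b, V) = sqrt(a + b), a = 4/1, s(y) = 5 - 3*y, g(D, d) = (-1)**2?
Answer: -130*sqrt(2) ≈ -183.85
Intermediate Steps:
g(D, d) = 1
a = 4 (a = 4*1 = 4)
n(b, V) = sqrt(4 + b)
(n(-2, g(3, 3))*10)*s(6) = (sqrt(4 - 2)*10)*(5 - 3*6) = (sqrt(2)*10)*(5 - 18) = (10*sqrt(2))*(-13) = -130*sqrt(2)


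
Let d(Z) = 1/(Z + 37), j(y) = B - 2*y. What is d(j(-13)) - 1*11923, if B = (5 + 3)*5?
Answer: -1228068/103 ≈ -11923.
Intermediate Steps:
B = 40 (B = 8*5 = 40)
j(y) = 40 - 2*y
d(Z) = 1/(37 + Z)
d(j(-13)) - 1*11923 = 1/(37 + (40 - 2*(-13))) - 1*11923 = 1/(37 + (40 + 26)) - 11923 = 1/(37 + 66) - 11923 = 1/103 - 11923 = -1228068/103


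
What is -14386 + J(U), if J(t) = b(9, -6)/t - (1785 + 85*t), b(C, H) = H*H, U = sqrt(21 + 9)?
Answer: -16171 - 419*sqrt(30)/5 ≈ -16630.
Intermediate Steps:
U = sqrt(30) ≈ 5.4772
b(C, H) = H**2
J(t) = -1785 - 85*t + 36/t (J(t) = (-6)**2/t - (1785 + 85*t) = 36/t - 85*(21 + t) = 36/t + (-1785 - 85*t) = -1785 - 85*t + 36/t)
-14386 + J(U) = -14386 + (-1785 - 85*sqrt(30) + 36/(sqrt(30))) = -14386 + (-1785 - 85*sqrt(30) + 36*(sqrt(30)/30)) = -14386 + (-1785 - 85*sqrt(30) + 6*sqrt(30)/5) = -14386 + (-1785 - 419*sqrt(30)/5) = -16171 - 419*sqrt(30)/5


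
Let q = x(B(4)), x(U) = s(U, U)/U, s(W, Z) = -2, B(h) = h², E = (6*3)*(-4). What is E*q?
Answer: 9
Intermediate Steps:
E = -72 (E = 18*(-4) = -72)
x(U) = -2/U
q = -⅛ (q = -2/(4²) = -2/16 = -2*1/16 = -⅛ ≈ -0.12500)
E*q = -72*(-⅛) = 9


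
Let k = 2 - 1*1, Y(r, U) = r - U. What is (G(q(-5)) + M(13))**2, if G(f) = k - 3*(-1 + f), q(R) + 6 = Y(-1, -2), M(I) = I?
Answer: 1024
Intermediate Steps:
k = 1 (k = 2 - 1 = 1)
q(R) = -5 (q(R) = -6 + (-1 - 1*(-2)) = -6 + (-1 + 2) = -6 + 1 = -5)
G(f) = 4 - 3*f (G(f) = 1 - 3*(-1 + f) = 1 + (3 - 3*f) = 4 - 3*f)
(G(q(-5)) + M(13))**2 = ((4 - 3*(-5)) + 13)**2 = ((4 + 15) + 13)**2 = (19 + 13)**2 = 32**2 = 1024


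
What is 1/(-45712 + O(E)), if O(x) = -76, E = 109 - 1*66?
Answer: -1/45788 ≈ -2.1840e-5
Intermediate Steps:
E = 43 (E = 109 - 66 = 43)
1/(-45712 + O(E)) = 1/(-45712 - 76) = 1/(-45788) = -1/45788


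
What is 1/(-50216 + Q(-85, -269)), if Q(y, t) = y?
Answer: -1/50301 ≈ -1.9880e-5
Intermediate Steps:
1/(-50216 + Q(-85, -269)) = 1/(-50216 - 85) = 1/(-50301) = -1/50301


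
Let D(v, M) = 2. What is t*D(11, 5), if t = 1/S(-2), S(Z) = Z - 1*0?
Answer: -1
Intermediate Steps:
S(Z) = Z (S(Z) = Z + 0 = Z)
t = -½ (t = 1/(-2) = 1*(-½) = -½ ≈ -0.50000)
t*D(11, 5) = -½*2 = -1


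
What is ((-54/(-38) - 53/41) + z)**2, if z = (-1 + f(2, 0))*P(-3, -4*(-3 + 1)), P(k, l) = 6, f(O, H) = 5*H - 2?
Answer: 193822084/606841 ≈ 319.40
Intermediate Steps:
f(O, H) = -2 + 5*H
z = -18 (z = (-1 + (-2 + 5*0))*6 = (-1 + (-2 + 0))*6 = (-1 - 2)*6 = -3*6 = -18)
((-54/(-38) - 53/41) + z)**2 = ((-54/(-38) - 53/41) - 18)**2 = ((-54*(-1/38) - 53*1/41) - 18)**2 = ((27/19 - 53/41) - 18)**2 = (100/779 - 18)**2 = (-13922/779)**2 = 193822084/606841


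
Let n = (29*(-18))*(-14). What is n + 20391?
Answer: 27699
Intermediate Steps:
n = 7308 (n = -522*(-14) = 7308)
n + 20391 = 7308 + 20391 = 27699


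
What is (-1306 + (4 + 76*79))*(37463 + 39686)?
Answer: 362754598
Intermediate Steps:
(-1306 + (4 + 76*79))*(37463 + 39686) = (-1306 + (4 + 6004))*77149 = (-1306 + 6008)*77149 = 4702*77149 = 362754598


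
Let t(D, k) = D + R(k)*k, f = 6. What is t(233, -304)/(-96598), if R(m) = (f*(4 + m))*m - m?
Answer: 166440983/96598 ≈ 1723.0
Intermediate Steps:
R(m) = -m + m*(24 + 6*m) (R(m) = (6*(4 + m))*m - m = (24 + 6*m)*m - m = m*(24 + 6*m) - m = -m + m*(24 + 6*m))
t(D, k) = D + k²*(23 + 6*k) (t(D, k) = D + (k*(23 + 6*k))*k = D + k²*(23 + 6*k))
t(233, -304)/(-96598) = (233 + (-304)²*(23 + 6*(-304)))/(-96598) = (233 + 92416*(23 - 1824))*(-1/96598) = (233 + 92416*(-1801))*(-1/96598) = (233 - 166441216)*(-1/96598) = -166440983*(-1/96598) = 166440983/96598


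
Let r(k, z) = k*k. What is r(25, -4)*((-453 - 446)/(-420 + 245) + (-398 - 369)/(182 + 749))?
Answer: 2509800/931 ≈ 2695.8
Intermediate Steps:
r(k, z) = k²
r(25, -4)*((-453 - 446)/(-420 + 245) + (-398 - 369)/(182 + 749)) = 25²*((-453 - 446)/(-420 + 245) + (-398 - 369)/(182 + 749)) = 625*(-899/(-175) - 767/931) = 625*(-899*(-1/175) - 767*1/931) = 625*(899/175 - 767/931) = 625*(100392/23275) = 2509800/931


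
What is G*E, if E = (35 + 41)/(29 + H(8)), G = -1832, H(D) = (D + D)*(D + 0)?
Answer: -139232/157 ≈ -886.83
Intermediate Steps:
H(D) = 2*D**2 (H(D) = (2*D)*D = 2*D**2)
E = 76/157 (E = (35 + 41)/(29 + 2*8**2) = 76/(29 + 2*64) = 76/(29 + 128) = 76/157 ≈ 0.48408)
G*E = -1832*76/157 = -139232/157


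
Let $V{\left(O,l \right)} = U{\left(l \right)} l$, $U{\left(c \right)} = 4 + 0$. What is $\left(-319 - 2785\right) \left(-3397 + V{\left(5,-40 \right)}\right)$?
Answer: $11040928$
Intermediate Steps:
$U{\left(c \right)} = 4$
$V{\left(O,l \right)} = 4 l$
$\left(-319 - 2785\right) \left(-3397 + V{\left(5,-40 \right)}\right) = \left(-319 - 2785\right) \left(-3397 + 4 \left(-40\right)\right) = - 3104 \left(-3397 - 160\right) = \left(-3104\right) \left(-3557\right) = 11040928$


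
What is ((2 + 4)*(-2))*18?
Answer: -216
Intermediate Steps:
((2 + 4)*(-2))*18 = (6*(-2))*18 = -12*18 = -216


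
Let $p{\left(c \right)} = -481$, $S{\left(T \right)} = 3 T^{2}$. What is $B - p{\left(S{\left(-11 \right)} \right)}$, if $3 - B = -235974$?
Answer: $236458$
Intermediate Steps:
$B = 235977$ ($B = 3 - -235974 = 3 + 235974 = 235977$)
$B - p{\left(S{\left(-11 \right)} \right)} = 235977 - -481 = 235977 + 481 = 236458$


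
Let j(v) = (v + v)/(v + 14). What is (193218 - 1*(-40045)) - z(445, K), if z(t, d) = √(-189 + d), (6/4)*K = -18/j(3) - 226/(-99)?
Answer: 233263 - I*√2170707/99 ≈ 2.3326e+5 - 14.882*I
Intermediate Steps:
j(v) = 2*v/(14 + v) (j(v) = (2*v)/(14 + v) = 2*v/(14 + v))
K = -9646/297 (K = 2*(-18/(2*3/(14 + 3)) - 226/(-99))/3 = 2*(-18/(2*3/17) - 226*(-1/99))/3 = 2*(-18/(2*3*(1/17)) + 226/99)/3 = 2*(-18/6/17 + 226/99)/3 = 2*(-18*17/6 + 226/99)/3 = 2*(-51 + 226/99)/3 = (⅔)*(-4823/99) = -9646/297 ≈ -32.478)
(193218 - 1*(-40045)) - z(445, K) = (193218 - 1*(-40045)) - √(-189 - 9646/297) = (193218 + 40045) - √(-65779/297) = 233263 - I*√2170707/99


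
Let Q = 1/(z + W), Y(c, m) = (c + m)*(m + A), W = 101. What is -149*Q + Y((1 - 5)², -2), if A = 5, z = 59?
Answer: 6571/160 ≈ 41.069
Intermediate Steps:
Y(c, m) = (5 + m)*(c + m) (Y(c, m) = (c + m)*(m + 5) = (c + m)*(5 + m) = (5 + m)*(c + m))
Q = 1/160 (Q = 1/(59 + 101) = 1/160 ≈ 0.0062500)
-149*Q + Y((1 - 5)², -2) = -149*1/160 + ((-2)² + 5*(1 - 5)² + 5*(-2) + (1 - 5)²*(-2)) = -149/160 + (4 + 5*(-4)² - 10 + (-4)²*(-2)) = -149/160 + (4 + 5*16 - 10 + 16*(-2)) = -149/160 + (4 + 80 - 10 - 32) = -149/160 + 42 = 6571/160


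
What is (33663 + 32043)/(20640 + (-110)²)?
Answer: 32853/16370 ≈ 2.0069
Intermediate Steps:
(33663 + 32043)/(20640 + (-110)²) = 65706/(20640 + 12100) = 65706/32740 = 65706*(1/32740) = 32853/16370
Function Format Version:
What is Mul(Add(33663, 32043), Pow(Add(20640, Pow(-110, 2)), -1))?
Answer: Rational(32853, 16370) ≈ 2.0069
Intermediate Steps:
Mul(Add(33663, 32043), Pow(Add(20640, Pow(-110, 2)), -1)) = Mul(65706, Pow(Add(20640, 12100), -1)) = Mul(65706, Pow(32740, -1)) = Mul(65706, Rational(1, 32740)) = Rational(32853, 16370)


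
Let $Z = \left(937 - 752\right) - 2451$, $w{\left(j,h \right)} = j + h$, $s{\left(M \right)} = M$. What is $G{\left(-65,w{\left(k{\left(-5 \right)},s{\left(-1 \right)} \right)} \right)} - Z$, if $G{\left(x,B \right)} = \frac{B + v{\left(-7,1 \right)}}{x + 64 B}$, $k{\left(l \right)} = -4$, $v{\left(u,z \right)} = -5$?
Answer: $\frac{174484}{77} \approx 2266.0$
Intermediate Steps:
$w{\left(j,h \right)} = h + j$
$G{\left(x,B \right)} = \frac{-5 + B}{x + 64 B}$ ($G{\left(x,B \right)} = \frac{B - 5}{x + 64 B} = \frac{-5 + B}{x + 64 B}$)
$Z = -2266$ ($Z = 185 - 2451 = -2266$)
$G{\left(-65,w{\left(k{\left(-5 \right)},s{\left(-1 \right)} \right)} \right)} - Z = \frac{-5 - 5}{-65 + 64 \left(-1 - 4\right)} - -2266 = \frac{-5 - 5}{-65 + 64 \left(-5\right)} + 2266 = \frac{1}{-65 - 320} \left(-10\right) + 2266 = \frac{1}{-385} \left(-10\right) + 2266 = \left(- \frac{1}{385}\right) \left(-10\right) + 2266 = \frac{2}{77} + 2266 = \frac{174484}{77}$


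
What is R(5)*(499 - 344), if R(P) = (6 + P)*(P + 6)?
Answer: 18755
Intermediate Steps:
R(P) = (6 + P)**2 (R(P) = (6 + P)*(6 + P) = (6 + P)**2)
R(5)*(499 - 344) = (6 + 5)**2*(499 - 344) = 11**2*155 = 121*155 = 18755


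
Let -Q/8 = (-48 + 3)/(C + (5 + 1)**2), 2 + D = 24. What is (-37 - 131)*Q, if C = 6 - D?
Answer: -3024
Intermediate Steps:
D = 22 (D = -2 + 24 = 22)
C = -16 (C = 6 - 1*22 = 6 - 22 = -16)
Q = 18 (Q = -8*(-48 + 3)/(-16 + (5 + 1)**2) = -(-360)/(-16 + 6**2) = -(-360)/(-16 + 36) = -(-360)/20 = -8*(-9/4) = 18)
(-37 - 131)*Q = (-37 - 131)*18 = -168*18 = -3024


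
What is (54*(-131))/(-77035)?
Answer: 7074/77035 ≈ 0.091828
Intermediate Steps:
(54*(-131))/(-77035) = -7074*(-1/77035) = 7074/77035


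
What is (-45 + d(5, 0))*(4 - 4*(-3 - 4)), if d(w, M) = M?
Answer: -1440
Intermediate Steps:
(-45 + d(5, 0))*(4 - 4*(-3 - 4)) = (-45 + 0)*(4 - 4*(-3 - 4)) = -45*(4 - 4*(-7)) = -45*(4 + 28) = -45*32 = -1440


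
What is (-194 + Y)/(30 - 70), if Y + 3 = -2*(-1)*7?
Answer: 183/40 ≈ 4.5750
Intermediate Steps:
Y = 11 (Y = -3 - 2*(-1)*7 = -3 + 2*7 = -3 + 14 = 11)
(-194 + Y)/(30 - 70) = (-194 + 11)/(30 - 70) = -183/(-40) = -183*(-1/40) = 183/40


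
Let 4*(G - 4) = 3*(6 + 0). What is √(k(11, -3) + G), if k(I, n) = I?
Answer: √78/2 ≈ 4.4159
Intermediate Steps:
G = 17/2 (G = 4 + (3*(6 + 0))/4 = 4 + (3*6)/4 = 4 + (¼)*18 = 4 + 9/2 = 17/2 ≈ 8.5000)
√(k(11, -3) + G) = √(11 + 17/2) = √(39/2) = √78/2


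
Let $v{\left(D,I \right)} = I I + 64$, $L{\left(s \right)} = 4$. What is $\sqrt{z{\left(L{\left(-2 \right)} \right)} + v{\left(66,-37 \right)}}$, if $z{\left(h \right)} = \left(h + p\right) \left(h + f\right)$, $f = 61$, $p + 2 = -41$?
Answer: $i \sqrt{1102} \approx 33.196 i$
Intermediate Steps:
$p = -43$ ($p = -2 - 41 = -43$)
$v{\left(D,I \right)} = 64 + I^{2}$ ($v{\left(D,I \right)} = I^{2} + 64 = 64 + I^{2}$)
$z{\left(h \right)} = \left(-43 + h\right) \left(61 + h\right)$ ($z{\left(h \right)} = \left(h - 43\right) \left(h + 61\right) = \left(-43 + h\right) \left(61 + h\right)$)
$\sqrt{z{\left(L{\left(-2 \right)} \right)} + v{\left(66,-37 \right)}} = \sqrt{\left(-2623 + 4^{2} + 18 \cdot 4\right) + \left(64 + \left(-37\right)^{2}\right)} = \sqrt{\left(-2623 + 16 + 72\right) + \left(64 + 1369\right)} = \sqrt{-2535 + 1433} = \sqrt{-1102} = i \sqrt{1102}$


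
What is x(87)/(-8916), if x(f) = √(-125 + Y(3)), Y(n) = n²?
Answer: -I*√29/4458 ≈ -0.001208*I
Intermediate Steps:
x(f) = 2*I*√29 (x(f) = √(-125 + 3²) = √(-125 + 9) = √(-116) = 2*I*√29)
x(87)/(-8916) = (2*I*√29)/(-8916) = (2*I*√29)*(-1/8916) = -I*√29/4458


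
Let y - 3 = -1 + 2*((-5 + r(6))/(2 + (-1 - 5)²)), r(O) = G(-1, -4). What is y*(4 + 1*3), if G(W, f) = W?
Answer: 224/19 ≈ 11.789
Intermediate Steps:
r(O) = -1
y = 32/19 (y = 3 + (-1 + 2*((-5 - 1)/(2 + (-1 - 5)²))) = 3 + (-1 + 2*(-6/(2 + (-6)²))) = 3 + (-1 + 2*(-6/(2 + 36))) = 3 + (-1 + 2*(-6/38)) = 3 + (-1 + 2*(-6*1/38)) = 3 + (-1 + 2*(-3/19)) = 3 + (-1 - 6/19) = 3 - 25/19 = 32/19 ≈ 1.6842)
y*(4 + 1*3) = 32*(4 + 1*3)/19 = 32*(4 + 3)/19 = (32/19)*7 = 224/19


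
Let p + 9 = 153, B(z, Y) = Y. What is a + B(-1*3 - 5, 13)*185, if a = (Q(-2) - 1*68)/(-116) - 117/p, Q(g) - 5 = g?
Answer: 1115803/464 ≈ 2404.7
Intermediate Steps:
Q(g) = 5 + g
p = 144 (p = -9 + 153 = 144)
a = -117/464 (a = ((5 - 2) - 1*68)/(-116) - 117/144 = (3 - 68)*(-1/116) - 117*1/144 = -65*(-1/116) - 13/16 = 65/116 - 13/16 = -117/464 ≈ -0.25216)
a + B(-1*3 - 5, 13)*185 = -117/464 + 13*185 = -117/464 + 2405 = 1115803/464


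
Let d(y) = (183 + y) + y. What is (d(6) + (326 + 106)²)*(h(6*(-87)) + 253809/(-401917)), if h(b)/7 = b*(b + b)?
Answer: 286435201047428277/401917 ≈ 7.1267e+11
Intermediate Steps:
h(b) = 14*b² (h(b) = 7*(b*(b + b)) = 7*(b*(2*b)) = 7*(2*b²) = 14*b²)
d(y) = 183 + 2*y
(d(6) + (326 + 106)²)*(h(6*(-87)) + 253809/(-401917)) = ((183 + 2*6) + (326 + 106)²)*(14*(6*(-87))² + 253809/(-401917)) = ((183 + 12) + 432²)*(14*(-522)² + 253809*(-1/401917)) = (195 + 186624)*(14*272484 - 253809/401917) = 186819*(3814776 - 253809/401917) = 186819*(1533223071783/401917) = 286435201047428277/401917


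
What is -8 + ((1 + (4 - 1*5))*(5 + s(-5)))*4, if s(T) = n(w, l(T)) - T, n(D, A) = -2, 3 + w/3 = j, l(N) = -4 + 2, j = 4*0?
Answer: -8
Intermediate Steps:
j = 0
l(N) = -2
w = -9 (w = -9 + 3*0 = -9 + 0 = -9)
s(T) = -2 - T
-8 + ((1 + (4 - 1*5))*(5 + s(-5)))*4 = -8 + ((1 + (4 - 1*5))*(5 + (-2 - 1*(-5))))*4 = -8 + ((1 + (4 - 5))*(5 + (-2 + 5)))*4 = -8 + ((1 - 1)*(5 + 3))*4 = -8 + (0*8)*4 = -8 + 0*4 = -8 + 0 = -8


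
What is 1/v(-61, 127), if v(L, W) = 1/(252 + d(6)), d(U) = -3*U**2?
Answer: 144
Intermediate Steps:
v(L, W) = 1/144 (v(L, W) = 1/(252 - 3*6**2) = 1/(252 - 3*36) = 1/(252 - 108) = 1/144)
1/v(-61, 127) = 1/(1/144) = 144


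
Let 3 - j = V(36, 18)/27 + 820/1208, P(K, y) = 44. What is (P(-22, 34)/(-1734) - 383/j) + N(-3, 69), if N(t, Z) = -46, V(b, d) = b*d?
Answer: -160969066/5676249 ≈ -28.358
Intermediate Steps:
j = -6547/302 (j = 3 - ((36*18)/27 + 820/1208) = 3 - (648*(1/27) + 820*(1/1208)) = 3 - (24 + 205/302) = 3 - 1*7453/302 = 3 - 7453/302 = -6547/302 ≈ -21.679)
(P(-22, 34)/(-1734) - 383/j) + N(-3, 69) = (44/(-1734) - 383/(-6547/302)) - 46 = (44*(-1/1734) - 383*(-302/6547)) - 46 = (-22/867 + 115666/6547) - 46 = 100138388/5676249 - 46 = -160969066/5676249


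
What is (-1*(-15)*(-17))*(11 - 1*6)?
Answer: -1275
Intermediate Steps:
(-1*(-15)*(-17))*(11 - 1*6) = (15*(-17))*(11 - 6) = -255*5 = -1275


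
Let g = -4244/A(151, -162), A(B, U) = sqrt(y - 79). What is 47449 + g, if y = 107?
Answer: 47449 - 2122*sqrt(7)/7 ≈ 46647.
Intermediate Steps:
A(B, U) = 2*sqrt(7) (A(B, U) = sqrt(107 - 79) = sqrt(28) = 2*sqrt(7))
g = -2122*sqrt(7)/7 (g = -4244*sqrt(7)/14 = -2122*sqrt(7)/7 ≈ -802.04)
47449 + g = 47449 - 2122*sqrt(7)/7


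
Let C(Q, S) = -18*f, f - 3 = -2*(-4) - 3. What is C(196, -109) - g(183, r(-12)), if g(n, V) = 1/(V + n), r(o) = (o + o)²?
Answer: -109297/759 ≈ -144.00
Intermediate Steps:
f = 8 (f = 3 + (-2*(-4) - 3) = 3 + (8 - 3) = 3 + 5 = 8)
r(o) = 4*o² (r(o) = (2*o)² = 4*o²)
C(Q, S) = -144 (C(Q, S) = -18*8 = -144)
C(196, -109) - g(183, r(-12)) = -144 - 1/(4*(-12)² + 183) = -144 - 1/(4*144 + 183) = -144 - 1/(576 + 183) = -144 - 1/759 = -109297/759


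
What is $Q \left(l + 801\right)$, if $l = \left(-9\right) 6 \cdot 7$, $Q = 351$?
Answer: $148473$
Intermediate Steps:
$l = -378$ ($l = \left(-54\right) 7 = -378$)
$Q \left(l + 801\right) = 351 \left(-378 + 801\right) = 351 \cdot 423 = 148473$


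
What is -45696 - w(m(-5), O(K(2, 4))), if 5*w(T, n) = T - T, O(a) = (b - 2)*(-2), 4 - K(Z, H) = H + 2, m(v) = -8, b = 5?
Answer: -45696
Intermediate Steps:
K(Z, H) = 2 - H (K(Z, H) = 4 - (H + 2) = 4 - (2 + H) = 4 + (-2 - H) = 2 - H)
O(a) = -6 (O(a) = (5 - 2)*(-2) = 3*(-2) = -6)
w(T, n) = 0 (w(T, n) = (T - T)/5 = (⅕)*0 = 0)
-45696 - w(m(-5), O(K(2, 4))) = -45696 - 1*0 = -45696 + 0 = -45696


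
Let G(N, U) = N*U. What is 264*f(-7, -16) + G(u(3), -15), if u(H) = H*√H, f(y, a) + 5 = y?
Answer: -3168 - 45*√3 ≈ -3245.9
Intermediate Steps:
f(y, a) = -5 + y
u(H) = H^(3/2)
264*f(-7, -16) + G(u(3), -15) = 264*(-5 - 7) + 3^(3/2)*(-15) = 264*(-12) + (3*√3)*(-15) = -3168 - 45*√3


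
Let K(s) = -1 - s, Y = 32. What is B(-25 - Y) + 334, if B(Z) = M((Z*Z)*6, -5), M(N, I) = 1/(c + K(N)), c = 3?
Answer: 6510327/19492 ≈ 334.00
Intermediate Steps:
M(N, I) = 1/(2 - N) (M(N, I) = 1/(3 + (-1 - N)) = 1/(2 - N))
B(Z) = -1/(-2 + 6*Z**2) (B(Z) = -1/(-2 + (Z*Z)*6) = -1/(-2 + Z**2*6) = -1/(-2 + 6*Z**2))
B(-25 - Y) + 334 = -1/(-2 + 6*(-25 - 1*32)**2) + 334 = -1/(-2 + 6*(-25 - 32)**2) + 334 = -1/(-2 + 6*(-57)**2) + 334 = -1/(-2 + 6*3249) + 334 = -1/(-2 + 19494) + 334 = -1/19492 + 334 = 6510327/19492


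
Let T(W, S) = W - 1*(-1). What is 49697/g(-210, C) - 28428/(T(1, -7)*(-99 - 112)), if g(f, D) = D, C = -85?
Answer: -9277877/17935 ≈ -517.31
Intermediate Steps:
T(W, S) = 1 + W (T(W, S) = W + 1 = 1 + W)
49697/g(-210, C) - 28428/(T(1, -7)*(-99 - 112)) = 49697/(-85) - 28428/((1 + 1)*(-99 - 112)) = 49697*(-1/85) - 28428/(2*(-211)) = -49697/85 - 28428/(-422) = -49697/85 - 28428*(-1)/422 = -49697/85 - 1*(-14214/211) = -49697/85 + 14214/211 = -9277877/17935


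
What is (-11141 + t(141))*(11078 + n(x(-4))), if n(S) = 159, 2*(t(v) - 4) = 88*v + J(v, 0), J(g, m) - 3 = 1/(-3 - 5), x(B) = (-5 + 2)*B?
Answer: -886655485/16 ≈ -5.5416e+7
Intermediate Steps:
x(B) = -3*B
J(g, m) = 23/8 (J(g, m) = 3 + 1/(-3 - 5) = 3 + 1/(-8) = 3 - 1/8 = 23/8)
t(v) = 87/16 + 44*v (t(v) = 4 + (88*v + 23/8)/2 = 4 + (23/8 + 88*v)/2 = 4 + (23/16 + 44*v) = 87/16 + 44*v)
(-11141 + t(141))*(11078 + n(x(-4))) = (-11141 + (87/16 + 44*141))*(11078 + 159) = (-11141 + (87/16 + 6204))*11237 = (-11141 + 99351/16)*11237 = -78905/16*11237 = -886655485/16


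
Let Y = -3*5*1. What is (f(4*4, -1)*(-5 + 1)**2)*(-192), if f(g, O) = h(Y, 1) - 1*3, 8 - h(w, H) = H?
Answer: -12288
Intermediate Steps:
Y = -15 (Y = -15*1 = -15)
h(w, H) = 8 - H
f(g, O) = 4 (f(g, O) = (8 - 1*1) - 1*3 = (8 - 1) - 3 = 7 - 3 = 4)
(f(4*4, -1)*(-5 + 1)**2)*(-192) = (4*(-5 + 1)**2)*(-192) = (4*(-4)**2)*(-192) = (4*16)*(-192) = 64*(-192) = -12288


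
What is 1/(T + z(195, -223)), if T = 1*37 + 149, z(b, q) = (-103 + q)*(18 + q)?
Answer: 1/67016 ≈ 1.4922e-5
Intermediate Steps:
T = 186 (T = 37 + 149 = 186)
1/(T + z(195, -223)) = 1/(186 + (-1854 + (-223)² - 85*(-223))) = 1/(186 + (-1854 + 49729 + 18955)) = 1/(186 + 66830) = 1/67016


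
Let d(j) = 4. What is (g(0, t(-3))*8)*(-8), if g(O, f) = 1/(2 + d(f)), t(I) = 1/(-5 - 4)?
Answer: -32/3 ≈ -10.667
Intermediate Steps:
t(I) = -⅑ (t(I) = 1/(-9) = -⅑)
g(O, f) = ⅙ (g(O, f) = 1/(2 + 4) = 1/6 = ⅙)
(g(0, t(-3))*8)*(-8) = ((⅙)*8)*(-8) = (4/3)*(-8) = -32/3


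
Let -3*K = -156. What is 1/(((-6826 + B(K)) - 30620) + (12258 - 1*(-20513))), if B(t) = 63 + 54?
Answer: -1/4558 ≈ -0.00021939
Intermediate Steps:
K = 52 (K = -1/3*(-156) = 52)
B(t) = 117
1/(((-6826 + B(K)) - 30620) + (12258 - 1*(-20513))) = 1/(((-6826 + 117) - 30620) + (12258 - 1*(-20513))) = 1/((-6709 - 30620) + (12258 + 20513)) = 1/(-37329 + 32771) = 1/(-4558) = -1/4558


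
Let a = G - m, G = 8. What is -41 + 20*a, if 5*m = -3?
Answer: 131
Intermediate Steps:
m = -⅗ (m = (⅕)*(-3) = -⅗ ≈ -0.60000)
a = 43/5 (a = 8 - 1*(-⅗) = 8 + ⅗ = 43/5 ≈ 8.6000)
-41 + 20*a = -41 + 20*(43/5) = -41 + 172 = 131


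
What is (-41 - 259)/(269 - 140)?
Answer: -100/43 ≈ -2.3256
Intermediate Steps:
(-41 - 259)/(269 - 140) = -300/129 = -300*1/129 = -100/43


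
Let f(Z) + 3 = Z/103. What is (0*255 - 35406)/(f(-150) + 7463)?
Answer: -1823409/384115 ≈ -4.7470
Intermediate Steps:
f(Z) = -3 + Z/103
(0*255 - 35406)/(f(-150) + 7463) = (0*255 - 35406)/((-3 + (1/103)*(-150)) + 7463) = (0 - 35406)/((-3 - 150/103) + 7463) = -35406/(-459/103 + 7463) = -35406/768230/103 = -35406*103/768230 = -1823409/384115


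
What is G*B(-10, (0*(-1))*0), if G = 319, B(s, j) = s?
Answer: -3190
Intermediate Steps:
G*B(-10, (0*(-1))*0) = 319*(-10) = -3190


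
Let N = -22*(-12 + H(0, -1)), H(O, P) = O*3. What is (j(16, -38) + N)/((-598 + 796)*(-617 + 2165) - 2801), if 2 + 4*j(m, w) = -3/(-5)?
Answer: 5273/6074060 ≈ 0.00086812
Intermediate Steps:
H(O, P) = 3*O
j(m, w) = -7/20 (j(m, w) = -½ + (-3/(-5))/4 = -½ + (-3*(-⅕))/4 = -½ + (¼)*(⅗) = -½ + 3/20 = -7/20)
N = 264 (N = -22*(-12 + 3*0) = -22*(-12 + 0) = -22*(-12) = 264)
(j(16, -38) + N)/((-598 + 796)*(-617 + 2165) - 2801) = (-7/20 + 264)/((-598 + 796)*(-617 + 2165) - 2801) = 5273/(20*(198*1548 - 2801)) = 5273/(20*(306504 - 2801)) = (5273/20)/303703 = (5273/20)*(1/303703) = 5273/6074060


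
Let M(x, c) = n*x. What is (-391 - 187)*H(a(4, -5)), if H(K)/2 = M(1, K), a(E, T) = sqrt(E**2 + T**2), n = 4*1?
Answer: -4624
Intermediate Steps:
n = 4
M(x, c) = 4*x
H(K) = 8 (H(K) = 2*(4*1) = 2*4 = 8)
(-391 - 187)*H(a(4, -5)) = (-391 - 187)*8 = -578*8 = -4624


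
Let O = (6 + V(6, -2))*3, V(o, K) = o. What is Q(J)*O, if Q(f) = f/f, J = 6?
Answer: 36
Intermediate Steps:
Q(f) = 1
O = 36 (O = (6 + 6)*3 = 12*3 = 36)
Q(J)*O = 1*36 = 36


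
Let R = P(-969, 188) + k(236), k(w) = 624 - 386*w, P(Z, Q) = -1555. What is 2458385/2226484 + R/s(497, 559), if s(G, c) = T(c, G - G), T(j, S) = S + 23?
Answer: -204840100213/51209132 ≈ -4000.1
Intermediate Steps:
T(j, S) = 23 + S
s(G, c) = 23 (s(G, c) = 23 + (G - G) = 23 + 0 = 23)
R = -92027 (R = -1555 + (624 - 386*236) = -1555 + (624 - 91096) = -1555 - 90472 = -92027)
2458385/2226484 + R/s(497, 559) = 2458385/2226484 - 92027/23 = -204840100213/51209132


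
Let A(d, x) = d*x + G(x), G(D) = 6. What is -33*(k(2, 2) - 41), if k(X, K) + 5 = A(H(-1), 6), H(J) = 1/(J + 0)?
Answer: 1518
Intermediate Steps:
H(J) = 1/J
A(d, x) = 6 + d*x (A(d, x) = d*x + 6 = 6 + d*x)
k(X, K) = -5 (k(X, K) = -5 + (6 + 6/(-1)) = -5 + (6 - 1*6) = -5 + (6 - 6) = -5 + 0 = -5)
-33*(k(2, 2) - 41) = -33*(-5 - 41) = -33*(-46) = 1518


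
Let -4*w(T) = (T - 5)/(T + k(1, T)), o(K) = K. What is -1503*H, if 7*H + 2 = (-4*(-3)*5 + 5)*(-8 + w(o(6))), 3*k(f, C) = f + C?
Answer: 2249991/20 ≈ 1.1250e+5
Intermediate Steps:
k(f, C) = C/3 + f/3 (k(f, C) = (f + C)/3 = (C + f)/3 = C/3 + f/3)
w(T) = -(-5 + T)/(4*(⅓ + 4*T/3)) (w(T) = -(T - 5)/(4*(T + (T/3 + (⅓)*1))) = -(-5 + T)/(4*(T + (T/3 + ⅓))) = -(-5 + T)/(4*(T + (⅓ + T/3))) = -(-5 + T)/(4*(⅓ + 4*T/3)))
H = -1497/20 (H = -2/7 + ((-4*(-3)*5 + 5)*(-8 + 3*(5 - 1*6)/(4*(1 + 4*6))))/7 = -2/7 + ((12*5 + 5)*(-8 + 3*(5 - 6)/(4*(1 + 24))))/7 = -2/7 + ((60 + 5)*(-8 + (¾)*(-1)/25))/7 = -2/7 + (65*(-8 + (¾)*(1/25)*(-1)))/7 = -2/7 + (65*(-8 - 3/100))/7 = -2/7 + (65*(-803/100))/7 = -2/7 + (⅐)*(-10439/20) = -2/7 - 10439/140 = -1497/20 ≈ -74.850)
-1503*H = -1503*(-1497/20) = 2249991/20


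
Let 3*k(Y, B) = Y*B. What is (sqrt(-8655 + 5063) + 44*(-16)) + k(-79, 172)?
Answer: -15700/3 + 2*I*sqrt(898) ≈ -5233.3 + 59.933*I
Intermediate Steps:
k(Y, B) = B*Y/3 (k(Y, B) = (Y*B)/3 = (B*Y)/3 = B*Y/3)
(sqrt(-8655 + 5063) + 44*(-16)) + k(-79, 172) = (sqrt(-8655 + 5063) + 44*(-16)) + (1/3)*172*(-79) = (sqrt(-3592) - 704) - 13588/3 = (2*I*sqrt(898) - 704) - 13588/3 = (-704 + 2*I*sqrt(898)) - 13588/3 = -15700/3 + 2*I*sqrt(898)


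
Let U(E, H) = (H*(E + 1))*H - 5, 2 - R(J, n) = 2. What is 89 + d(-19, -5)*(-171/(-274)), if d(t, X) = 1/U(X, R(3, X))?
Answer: 121759/1370 ≈ 88.875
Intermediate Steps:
R(J, n) = 0 (R(J, n) = 2 - 1*2 = 2 - 2 = 0)
U(E, H) = -5 + H**2*(1 + E) (U(E, H) = (H*(1 + E))*H - 5 = H**2*(1 + E) - 5 = -5 + H**2*(1 + E))
d(t, X) = -1/5 (d(t, X) = 1/(-5 + 0**2 + X*0**2) = 1/(-5 + 0 + X*0) = 1/(-5 + 0 + 0) = 1/(-5) = -1/5)
89 + d(-19, -5)*(-171/(-274)) = 89 - (-171)/(5*(-274)) = 89 - (-171)*(-1)/(5*274) = 89 - 1/5*171/274 = 89 - 171/1370 = 121759/1370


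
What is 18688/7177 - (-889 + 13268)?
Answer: -88825395/7177 ≈ -12376.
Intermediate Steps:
18688/7177 - (-889 + 13268) = 18688*(1/7177) - 1*12379 = 18688/7177 - 12379 = -88825395/7177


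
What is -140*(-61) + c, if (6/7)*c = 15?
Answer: 17115/2 ≈ 8557.5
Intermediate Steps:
c = 35/2 (c = (7/6)*15 = 35/2 ≈ 17.500)
-140*(-61) + c = -140*(-61) + 35/2 = 8540 + 35/2 = 17115/2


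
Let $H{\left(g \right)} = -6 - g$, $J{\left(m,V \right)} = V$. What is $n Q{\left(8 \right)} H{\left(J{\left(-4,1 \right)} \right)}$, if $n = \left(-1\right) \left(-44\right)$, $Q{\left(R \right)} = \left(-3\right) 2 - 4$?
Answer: $3080$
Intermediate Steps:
$Q{\left(R \right)} = -10$ ($Q{\left(R \right)} = -6 - 4 = -10$)
$n = 44$
$n Q{\left(8 \right)} H{\left(J{\left(-4,1 \right)} \right)} = 44 \left(-10\right) \left(-6 - 1\right) = - 440 \left(-6 - 1\right) = \left(-440\right) \left(-7\right) = 3080$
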